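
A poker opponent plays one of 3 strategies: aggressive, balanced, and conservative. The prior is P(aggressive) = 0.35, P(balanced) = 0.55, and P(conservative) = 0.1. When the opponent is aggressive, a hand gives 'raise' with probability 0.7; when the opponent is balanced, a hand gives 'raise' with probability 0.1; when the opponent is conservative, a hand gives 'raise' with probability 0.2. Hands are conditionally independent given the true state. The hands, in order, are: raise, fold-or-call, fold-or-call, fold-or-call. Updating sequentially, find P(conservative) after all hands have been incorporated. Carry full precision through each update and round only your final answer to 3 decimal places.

After 'raise': normaliser = 0.7·0.3500 + 0.1·0.5500 + 0.2·0.1000; P(aggressive) ≈ 0.7656, P(balanced) ≈ 0.1719, P(conservative) ≈ 0.0625
After 'fold-or-call': normaliser = 0.3·0.7656 + 0.9·0.1719 + 0.8·0.0625; P(aggressive) ≈ 0.5288, P(balanced) ≈ 0.3561, P(conservative) ≈ 0.1151
After 'fold-or-call': normaliser = 0.3·0.5288 + 0.9·0.3561 + 0.8·0.1151; P(aggressive) ≈ 0.2777, P(balanced) ≈ 0.5611, P(conservative) ≈ 0.1612
After 'fold-or-call': normaliser = 0.3·0.2777 + 0.9·0.5611 + 0.8·0.1612; P(aggressive) ≈ 0.1162, P(balanced) ≈ 0.7040, P(conservative) ≈ 0.1798

0.180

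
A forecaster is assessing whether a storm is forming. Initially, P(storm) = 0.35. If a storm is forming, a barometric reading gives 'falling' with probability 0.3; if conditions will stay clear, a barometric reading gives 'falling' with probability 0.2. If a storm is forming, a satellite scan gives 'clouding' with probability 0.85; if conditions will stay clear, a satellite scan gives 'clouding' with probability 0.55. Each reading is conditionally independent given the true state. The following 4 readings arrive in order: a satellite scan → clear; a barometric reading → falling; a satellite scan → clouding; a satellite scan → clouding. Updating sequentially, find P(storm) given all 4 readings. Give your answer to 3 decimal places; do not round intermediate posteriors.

Apply Bayes' rule sequentially, carrying P(storm) forward.
After a satellite scan='clear': P(storm) = 0.15·0.3500 / (0.15·0.3500 + 0.45·0.6500) ≈ 0.1522
After a barometric reading='falling': P(storm) = 0.3·0.1522 / (0.3·0.1522 + 0.2·0.8478) ≈ 0.2121
After a satellite scan='clouding': P(storm) = 0.85·0.2121 / (0.85·0.2121 + 0.55·0.7879) ≈ 0.2938
After a satellite scan='clouding': P(storm) = 0.85·0.2938 / (0.85·0.2938 + 0.55·0.7062) ≈ 0.3914

0.391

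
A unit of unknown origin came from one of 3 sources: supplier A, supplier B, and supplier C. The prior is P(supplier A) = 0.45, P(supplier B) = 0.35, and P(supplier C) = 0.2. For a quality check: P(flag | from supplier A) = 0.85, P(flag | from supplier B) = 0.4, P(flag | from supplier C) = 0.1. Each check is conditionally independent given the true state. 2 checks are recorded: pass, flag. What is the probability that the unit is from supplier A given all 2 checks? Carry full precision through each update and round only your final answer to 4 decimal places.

After 'pass': normaliser = 0.15·0.4500 + 0.6·0.3500 + 0.9·0.2000; P(supplier A) ≈ 0.1475, P(supplier B) ≈ 0.4590, P(supplier C) ≈ 0.3934
After 'flag': normaliser = 0.85·0.1475 + 0.4·0.4590 + 0.1·0.3934; P(supplier A) ≈ 0.3600, P(supplier B) ≈ 0.5271, P(supplier C) ≈ 0.1129

0.3600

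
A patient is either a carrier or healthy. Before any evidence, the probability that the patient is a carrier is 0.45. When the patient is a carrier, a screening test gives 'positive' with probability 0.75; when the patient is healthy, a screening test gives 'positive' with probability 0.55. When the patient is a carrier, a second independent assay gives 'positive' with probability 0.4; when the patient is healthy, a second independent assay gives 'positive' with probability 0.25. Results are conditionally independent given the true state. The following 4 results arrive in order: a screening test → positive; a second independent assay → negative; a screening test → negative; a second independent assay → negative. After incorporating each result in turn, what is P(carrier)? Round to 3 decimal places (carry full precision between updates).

0.284

After a screening test='positive': P(carrier) = 0.75·0.4500 / (0.75·0.4500 + 0.55·0.5500) ≈ 0.5273
After a second independent assay='negative': P(carrier) = 0.6·0.5273 / (0.6·0.5273 + 0.75·0.4727) ≈ 0.4716
After a screening test='negative': P(carrier) = 0.25·0.4716 / (0.25·0.4716 + 0.45·0.5284) ≈ 0.3315
After a second independent assay='negative': P(carrier) = 0.6·0.3315 / (0.6·0.3315 + 0.75·0.6685) ≈ 0.2840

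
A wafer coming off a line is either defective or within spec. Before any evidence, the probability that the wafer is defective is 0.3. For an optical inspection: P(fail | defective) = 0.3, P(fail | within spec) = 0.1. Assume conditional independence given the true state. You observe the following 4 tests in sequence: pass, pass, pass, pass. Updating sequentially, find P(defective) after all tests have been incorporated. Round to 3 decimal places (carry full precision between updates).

After 'pass': P(defective) = 0.7·0.3000 / (0.7·0.3000 + 0.9·0.7000) ≈ 0.2500
After 'pass': P(defective) = 0.7·0.2500 / (0.7·0.2500 + 0.9·0.7500) ≈ 0.2059
After 'pass': P(defective) = 0.7·0.2059 / (0.7·0.2059 + 0.9·0.7941) ≈ 0.1678
After 'pass': P(defective) = 0.7·0.1678 / (0.7·0.1678 + 0.9·0.8322) ≈ 0.1356

0.136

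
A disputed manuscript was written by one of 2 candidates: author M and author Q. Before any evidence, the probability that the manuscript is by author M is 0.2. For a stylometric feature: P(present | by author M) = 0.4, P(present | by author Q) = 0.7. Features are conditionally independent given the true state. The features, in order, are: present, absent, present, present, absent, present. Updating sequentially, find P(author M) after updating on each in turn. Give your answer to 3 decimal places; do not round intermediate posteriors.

0.096

After 'present': P(author M) = 0.4·0.2000 / (0.4·0.2000 + 0.7·0.8000) ≈ 0.1250
After 'absent': P(author M) = 0.6·0.1250 / (0.6·0.1250 + 0.3·0.8750) ≈ 0.2222
After 'present': P(author M) = 0.4·0.2222 / (0.4·0.2222 + 0.7·0.7778) ≈ 0.1404
After 'present': P(author M) = 0.4·0.1404 / (0.4·0.1404 + 0.7·0.8596) ≈ 0.0853
After 'absent': P(author M) = 0.6·0.0853 / (0.6·0.0853 + 0.3·0.9147) ≈ 0.1572
After 'present': P(author M) = 0.4·0.1572 / (0.4·0.1572 + 0.7·0.8428) ≈ 0.0963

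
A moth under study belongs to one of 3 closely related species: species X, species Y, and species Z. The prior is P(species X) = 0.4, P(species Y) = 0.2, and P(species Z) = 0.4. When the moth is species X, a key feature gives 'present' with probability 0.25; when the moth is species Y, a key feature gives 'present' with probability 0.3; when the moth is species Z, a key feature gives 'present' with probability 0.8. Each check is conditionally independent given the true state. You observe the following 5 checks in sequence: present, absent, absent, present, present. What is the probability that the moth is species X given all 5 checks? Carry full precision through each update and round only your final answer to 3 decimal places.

0.245

After 'present': normaliser = 0.25·0.4000 + 0.3·0.2000 + 0.8·0.4000; P(species X) ≈ 0.2083, P(species Y) ≈ 0.1250, P(species Z) ≈ 0.6667
After 'absent': normaliser = 0.75·0.2083 + 0.7·0.1250 + 0.2·0.6667; P(species X) ≈ 0.4144, P(species Y) ≈ 0.2320, P(species Z) ≈ 0.3536
After 'absent': normaliser = 0.75·0.4144 + 0.7·0.2320 + 0.2·0.3536; P(species X) ≈ 0.5714, P(species Y) ≈ 0.2986, P(species Z) ≈ 0.1300
After 'present': normaliser = 0.25·0.5714 + 0.3·0.2986 + 0.8·0.1300; P(species X) ≈ 0.4246, P(species Y) ≈ 0.2663, P(species Z) ≈ 0.3092
After 'present': normaliser = 0.25·0.4246 + 0.3·0.2663 + 0.8·0.3092; P(species X) ≈ 0.2449, P(species Y) ≈ 0.1843, P(species Z) ≈ 0.5707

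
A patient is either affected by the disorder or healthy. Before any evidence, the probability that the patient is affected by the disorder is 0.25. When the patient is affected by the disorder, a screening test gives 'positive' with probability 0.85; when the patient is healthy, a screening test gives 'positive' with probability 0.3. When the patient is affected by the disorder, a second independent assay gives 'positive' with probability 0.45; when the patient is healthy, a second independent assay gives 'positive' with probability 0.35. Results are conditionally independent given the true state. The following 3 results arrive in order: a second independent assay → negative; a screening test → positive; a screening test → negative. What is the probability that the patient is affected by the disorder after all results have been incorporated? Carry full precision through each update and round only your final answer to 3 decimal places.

After a second independent assay='negative': P(affected) = 0.55·0.2500 / (0.55·0.2500 + 0.65·0.7500) ≈ 0.2200
After a screening test='positive': P(affected) = 0.85·0.2200 / (0.85·0.2200 + 0.3·0.7800) ≈ 0.4442
After a screening test='negative': P(affected) = 0.15·0.4442 / (0.15·0.4442 + 0.7·0.5558) ≈ 0.1462

0.146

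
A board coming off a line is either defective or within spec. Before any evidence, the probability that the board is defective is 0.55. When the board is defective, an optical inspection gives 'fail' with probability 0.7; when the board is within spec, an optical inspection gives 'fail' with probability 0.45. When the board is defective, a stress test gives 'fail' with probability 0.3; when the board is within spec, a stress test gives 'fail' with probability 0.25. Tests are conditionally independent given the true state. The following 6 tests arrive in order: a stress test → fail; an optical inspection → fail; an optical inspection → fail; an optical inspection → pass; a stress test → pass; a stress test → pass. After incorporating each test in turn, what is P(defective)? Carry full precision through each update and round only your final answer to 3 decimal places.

After a stress test='fail': P(defective) = 0.3·0.5500 / (0.3·0.5500 + 0.25·0.4500) ≈ 0.5946
After an optical inspection='fail': P(defective) = 0.7·0.5946 / (0.7·0.5946 + 0.45·0.4054) ≈ 0.6953
After an optical inspection='fail': P(defective) = 0.7·0.6953 / (0.7·0.6953 + 0.45·0.3047) ≈ 0.7802
After an optical inspection='pass': P(defective) = 0.3·0.7802 / (0.3·0.7802 + 0.55·0.2198) ≈ 0.6594
After a stress test='pass': P(defective) = 0.7·0.6594 / (0.7·0.6594 + 0.75·0.3406) ≈ 0.6437
After a stress test='pass': P(defective) = 0.7·0.6437 / (0.7·0.6437 + 0.75·0.3563) ≈ 0.6277

0.628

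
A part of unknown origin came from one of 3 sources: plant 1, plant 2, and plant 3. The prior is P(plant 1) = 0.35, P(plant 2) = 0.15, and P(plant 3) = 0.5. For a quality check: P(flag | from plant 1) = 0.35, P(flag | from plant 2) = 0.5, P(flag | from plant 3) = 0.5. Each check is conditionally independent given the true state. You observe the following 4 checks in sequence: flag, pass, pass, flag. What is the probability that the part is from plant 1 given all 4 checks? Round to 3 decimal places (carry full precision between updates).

After 'flag': normaliser = 0.35·0.3500 + 0.5·0.1500 + 0.5·0.5000; P(plant 1) ≈ 0.2737, P(plant 2) ≈ 0.1676, P(plant 3) ≈ 0.5587
After 'pass': normaliser = 0.65·0.2737 + 0.5·0.1676 + 0.5·0.5587; P(plant 1) ≈ 0.3289, P(plant 2) ≈ 0.1549, P(plant 3) ≈ 0.5163
After 'pass': normaliser = 0.65·0.3289 + 0.5·0.1549 + 0.5·0.5163; P(plant 1) ≈ 0.3891, P(plant 2) ≈ 0.1410, P(plant 3) ≈ 0.4699
After 'flag': normaliser = 0.35·0.3891 + 0.5·0.1410 + 0.5·0.4699; P(plant 1) ≈ 0.3084, P(plant 2) ≈ 0.1596, P(plant 3) ≈ 0.5320

0.308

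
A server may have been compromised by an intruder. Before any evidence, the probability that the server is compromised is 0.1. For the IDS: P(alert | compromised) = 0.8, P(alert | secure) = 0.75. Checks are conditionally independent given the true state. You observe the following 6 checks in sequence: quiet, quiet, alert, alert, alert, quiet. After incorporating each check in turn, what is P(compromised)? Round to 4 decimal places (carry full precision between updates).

After 'quiet': P(compromised) = 0.2·0.1000 / (0.2·0.1000 + 0.25·0.9000) ≈ 0.0816
After 'quiet': P(compromised) = 0.2·0.0816 / (0.2·0.0816 + 0.25·0.9184) ≈ 0.0664
After 'alert': P(compromised) = 0.8·0.0664 / (0.8·0.0664 + 0.75·0.9336) ≈ 0.0705
After 'alert': P(compromised) = 0.8·0.0705 / (0.8·0.0705 + 0.75·0.9295) ≈ 0.0749
After 'alert': P(compromised) = 0.8·0.0749 / (0.8·0.0749 + 0.75·0.9251) ≈ 0.0794
After 'quiet': P(compromised) = 0.2·0.0794 / (0.2·0.0794 + 0.25·0.9206) ≈ 0.0646

0.0646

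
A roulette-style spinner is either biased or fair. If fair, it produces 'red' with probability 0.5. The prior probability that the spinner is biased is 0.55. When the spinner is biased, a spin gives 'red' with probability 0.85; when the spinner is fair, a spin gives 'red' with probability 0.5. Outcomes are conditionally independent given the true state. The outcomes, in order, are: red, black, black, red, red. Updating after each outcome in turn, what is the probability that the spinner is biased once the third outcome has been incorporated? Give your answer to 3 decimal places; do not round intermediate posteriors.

0.158

Each posterior becomes the prior for the next update.
After 'red': P(biased) = 0.85·0.5500 / (0.85·0.5500 + 0.5·0.4500) ≈ 0.6751
After 'black': P(biased) = 0.15·0.6751 / (0.15·0.6751 + 0.5·0.3249) ≈ 0.3840
After 'black': P(biased) = 0.15·0.3840 / (0.15·0.3840 + 0.5·0.6160) ≈ 0.1575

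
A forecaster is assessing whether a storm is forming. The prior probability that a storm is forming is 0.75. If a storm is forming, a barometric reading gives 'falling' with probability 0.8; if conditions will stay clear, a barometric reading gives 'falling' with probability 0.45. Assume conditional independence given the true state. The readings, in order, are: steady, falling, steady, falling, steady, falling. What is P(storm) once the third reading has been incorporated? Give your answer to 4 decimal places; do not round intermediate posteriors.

0.4136

Each posterior becomes the prior for the next update.
After 'steady': P(storm) = 0.2·0.7500 / (0.2·0.7500 + 0.55·0.2500) ≈ 0.5217
After 'falling': P(storm) = 0.8·0.5217 / (0.8·0.5217 + 0.45·0.4783) ≈ 0.6598
After 'steady': P(storm) = 0.2·0.6598 / (0.2·0.6598 + 0.55·0.3402) ≈ 0.4136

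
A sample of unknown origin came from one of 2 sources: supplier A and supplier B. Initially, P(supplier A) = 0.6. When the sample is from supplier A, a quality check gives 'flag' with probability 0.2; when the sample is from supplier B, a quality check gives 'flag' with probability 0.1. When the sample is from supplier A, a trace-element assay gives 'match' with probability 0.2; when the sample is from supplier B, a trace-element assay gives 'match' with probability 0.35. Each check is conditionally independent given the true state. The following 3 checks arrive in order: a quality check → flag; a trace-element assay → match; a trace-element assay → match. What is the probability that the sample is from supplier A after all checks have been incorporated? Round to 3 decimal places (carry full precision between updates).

After a quality check='flag': P(supplier A) = 0.2·0.6000 / (0.2·0.6000 + 0.1·0.4000) ≈ 0.7500
After a trace-element assay='match': P(supplier A) = 0.2·0.7500 / (0.2·0.7500 + 0.35·0.2500) ≈ 0.6316
After a trace-element assay='match': P(supplier A) = 0.2·0.6316 / (0.2·0.6316 + 0.35·0.3684) ≈ 0.4948

0.495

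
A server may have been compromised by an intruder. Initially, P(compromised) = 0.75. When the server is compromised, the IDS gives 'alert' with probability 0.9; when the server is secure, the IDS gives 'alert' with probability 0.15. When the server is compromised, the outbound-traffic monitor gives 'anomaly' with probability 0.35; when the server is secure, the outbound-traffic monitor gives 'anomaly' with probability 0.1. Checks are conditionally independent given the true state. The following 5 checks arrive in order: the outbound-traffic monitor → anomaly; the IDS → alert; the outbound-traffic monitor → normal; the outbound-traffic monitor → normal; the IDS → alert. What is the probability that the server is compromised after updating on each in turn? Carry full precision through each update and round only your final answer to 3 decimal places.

Each posterior becomes the prior for the next update.
After the outbound-traffic monitor='anomaly': P(compromised) = 0.35·0.7500 / (0.35·0.7500 + 0.1·0.2500) ≈ 0.9130
After the IDS='alert': P(compromised) = 0.9·0.9130 / (0.9·0.9130 + 0.15·0.0870) ≈ 0.9844
After the outbound-traffic monitor='normal': P(compromised) = 0.65·0.9844 / (0.65·0.9844 + 0.9·0.0156) ≈ 0.9785
After the outbound-traffic monitor='normal': P(compromised) = 0.65·0.9785 / (0.65·0.9785 + 0.9·0.0215) ≈ 0.9705
After the IDS='alert': P(compromised) = 0.9·0.9705 / (0.9·0.9705 + 0.15·0.0295) ≈ 0.9950

0.995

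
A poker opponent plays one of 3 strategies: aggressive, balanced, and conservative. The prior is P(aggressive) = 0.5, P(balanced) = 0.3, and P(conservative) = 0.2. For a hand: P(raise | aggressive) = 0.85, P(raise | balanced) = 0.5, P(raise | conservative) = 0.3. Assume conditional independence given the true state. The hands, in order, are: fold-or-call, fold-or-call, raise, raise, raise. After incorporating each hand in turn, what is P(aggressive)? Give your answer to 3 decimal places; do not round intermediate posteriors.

0.365

After 'fold-or-call': normaliser = 0.15·0.5000 + 0.5·0.3000 + 0.7·0.2000; P(aggressive) ≈ 0.2055, P(balanced) ≈ 0.4110, P(conservative) ≈ 0.3836
After 'fold-or-call': normaliser = 0.15·0.2055 + 0.5·0.4110 + 0.7·0.3836; P(aggressive) ≈ 0.0611, P(balanced) ≈ 0.4071, P(conservative) ≈ 0.5319
After 'raise': normaliser = 0.85·0.0611 + 0.5·0.4071 + 0.3·0.5319; P(aggressive) ≈ 0.1251, P(balanced) ≈ 0.4904, P(conservative) ≈ 0.3845
After 'raise': normaliser = 0.85·0.1251 + 0.5·0.4904 + 0.3·0.3845; P(aggressive) ≈ 0.2277, P(balanced) ≈ 0.5252, P(conservative) ≈ 0.2471
After 'raise': normaliser = 0.85·0.2277 + 0.5·0.5252 + 0.3·0.2471; P(aggressive) ≈ 0.3650, P(balanced) ≈ 0.4952, P(conservative) ≈ 0.1398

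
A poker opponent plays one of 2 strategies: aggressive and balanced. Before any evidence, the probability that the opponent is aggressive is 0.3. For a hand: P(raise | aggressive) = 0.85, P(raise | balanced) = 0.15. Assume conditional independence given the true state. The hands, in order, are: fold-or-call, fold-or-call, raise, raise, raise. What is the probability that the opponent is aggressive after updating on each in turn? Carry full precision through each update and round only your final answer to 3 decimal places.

0.708

After 'fold-or-call': P(aggressive) = 0.15·0.3000 / (0.15·0.3000 + 0.85·0.7000) ≈ 0.0703
After 'fold-or-call': P(aggressive) = 0.15·0.0703 / (0.15·0.0703 + 0.85·0.9297) ≈ 0.0132
After 'raise': P(aggressive) = 0.85·0.0132 / (0.85·0.0132 + 0.15·0.9868) ≈ 0.0703
After 'raise': P(aggressive) = 0.85·0.0703 / (0.85·0.0703 + 0.15·0.9297) ≈ 0.3000
After 'raise': P(aggressive) = 0.85·0.3000 / (0.85·0.3000 + 0.15·0.7000) ≈ 0.7083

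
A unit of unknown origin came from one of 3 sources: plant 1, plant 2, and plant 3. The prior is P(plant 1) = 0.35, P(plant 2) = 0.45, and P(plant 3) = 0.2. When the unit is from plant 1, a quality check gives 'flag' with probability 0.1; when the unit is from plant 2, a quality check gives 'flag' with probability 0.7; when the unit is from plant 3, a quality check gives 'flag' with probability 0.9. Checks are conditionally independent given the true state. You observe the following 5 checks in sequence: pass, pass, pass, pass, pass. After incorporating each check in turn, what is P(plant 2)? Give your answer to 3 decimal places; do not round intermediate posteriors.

0.005

After 'pass': normaliser = 0.9·0.3500 + 0.3·0.4500 + 0.1·0.2000; P(plant 1) ≈ 0.6702, P(plant 2) ≈ 0.2872, P(plant 3) ≈ 0.0426
After 'pass': normaliser = 0.9·0.6702 + 0.3·0.2872 + 0.1·0.0426; P(plant 1) ≈ 0.8696, P(plant 2) ≈ 0.1242, P(plant 3) ≈ 0.0061
After 'pass': normaliser = 0.9·0.8696 + 0.3·0.1242 + 0.1·0.0061; P(plant 1) ≈ 0.9538, P(plant 2) ≈ 0.0454, P(plant 3) ≈ 0.0007
After 'pass': normaliser = 0.9·0.9538 + 0.3·0.0454 + 0.1·0.0007; P(plant 1) ≈ 0.9843, P(plant 2) ≈ 0.0156, P(plant 3) ≈ 0.0001
After 'pass': normaliser = 0.9·0.9843 + 0.3·0.0156 + 0.1·0.0001; P(plant 1) ≈ 0.9947, P(plant 2) ≈ 0.0053, P(plant 3) ≈ 0.0000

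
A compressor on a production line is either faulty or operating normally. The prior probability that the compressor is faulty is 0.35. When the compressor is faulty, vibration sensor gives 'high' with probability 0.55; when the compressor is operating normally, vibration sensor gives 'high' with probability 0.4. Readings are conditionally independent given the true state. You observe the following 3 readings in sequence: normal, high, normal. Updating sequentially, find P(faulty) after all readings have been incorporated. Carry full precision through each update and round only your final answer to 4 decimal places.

After 'normal': P(faulty) = 0.45·0.3500 / (0.45·0.3500 + 0.6·0.6500) ≈ 0.2877
After 'high': P(faulty) = 0.55·0.2877 / (0.55·0.2877 + 0.4·0.7123) ≈ 0.3570
After 'normal': P(faulty) = 0.45·0.3570 / (0.45·0.3570 + 0.6·0.6430) ≈ 0.2940

0.2940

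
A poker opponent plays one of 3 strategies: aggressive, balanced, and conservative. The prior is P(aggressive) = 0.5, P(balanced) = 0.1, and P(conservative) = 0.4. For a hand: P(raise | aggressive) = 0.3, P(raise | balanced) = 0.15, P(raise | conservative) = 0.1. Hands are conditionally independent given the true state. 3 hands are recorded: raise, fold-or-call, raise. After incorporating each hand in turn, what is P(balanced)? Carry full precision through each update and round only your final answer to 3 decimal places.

Apply Bayes' rule sequentially, carrying P(balanced) forward.
After 'raise': normaliser = 0.3·0.5000 + 0.15·0.1000 + 0.1·0.4000; P(aggressive) ≈ 0.7317, P(balanced) ≈ 0.0732, P(conservative) ≈ 0.1951
After 'fold-or-call': normaliser = 0.7·0.7317 + 0.85·0.0732 + 0.9·0.1951; P(aggressive) ≈ 0.6829, P(balanced) ≈ 0.0829, P(conservative) ≈ 0.2341
After 'raise': normaliser = 0.3·0.6829 + 0.15·0.0829 + 0.1·0.2341; P(aggressive) ≈ 0.8511, P(balanced) ≈ 0.0517, P(conservative) ≈ 0.0973

0.052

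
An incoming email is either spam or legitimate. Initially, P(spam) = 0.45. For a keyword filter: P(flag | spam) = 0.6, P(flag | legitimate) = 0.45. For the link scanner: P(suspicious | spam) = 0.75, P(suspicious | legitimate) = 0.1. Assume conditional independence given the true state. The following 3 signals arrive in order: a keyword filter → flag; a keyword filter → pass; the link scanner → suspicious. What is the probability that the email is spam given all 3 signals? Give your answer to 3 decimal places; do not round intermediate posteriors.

After a keyword filter='flag': P(spam) = 0.6·0.4500 / (0.6·0.4500 + 0.45·0.5500) ≈ 0.5217
After a keyword filter='pass': P(spam) = 0.4·0.5217 / (0.4·0.5217 + 0.55·0.4783) ≈ 0.4424
After the link scanner='suspicious': P(spam) = 0.75·0.4424 / (0.75·0.4424 + 0.1·0.5576) ≈ 0.8561

0.856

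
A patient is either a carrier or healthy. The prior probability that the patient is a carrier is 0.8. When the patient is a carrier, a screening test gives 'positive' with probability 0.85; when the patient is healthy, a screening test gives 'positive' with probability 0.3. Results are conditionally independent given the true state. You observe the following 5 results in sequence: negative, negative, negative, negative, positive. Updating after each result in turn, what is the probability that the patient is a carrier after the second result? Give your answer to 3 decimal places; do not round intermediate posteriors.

After 'negative': P(carrier) = 0.15·0.8000 / (0.15·0.8000 + 0.7·0.2000) ≈ 0.4615
After 'negative': P(carrier) = 0.15·0.4615 / (0.15·0.4615 + 0.7·0.5385) ≈ 0.1552

0.155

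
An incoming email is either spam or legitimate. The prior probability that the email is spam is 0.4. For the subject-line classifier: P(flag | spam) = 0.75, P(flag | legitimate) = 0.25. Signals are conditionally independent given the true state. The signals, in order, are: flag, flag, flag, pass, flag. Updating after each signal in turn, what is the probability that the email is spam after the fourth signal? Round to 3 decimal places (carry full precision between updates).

0.857

After 'flag': P(spam) = 0.75·0.4000 / (0.75·0.4000 + 0.25·0.6000) ≈ 0.6667
After 'flag': P(spam) = 0.75·0.6667 / (0.75·0.6667 + 0.25·0.3333) ≈ 0.8571
After 'flag': P(spam) = 0.75·0.8571 / (0.75·0.8571 + 0.25·0.1429) ≈ 0.9474
After 'pass': P(spam) = 0.25·0.9474 / (0.25·0.9474 + 0.75·0.0526) ≈ 0.8571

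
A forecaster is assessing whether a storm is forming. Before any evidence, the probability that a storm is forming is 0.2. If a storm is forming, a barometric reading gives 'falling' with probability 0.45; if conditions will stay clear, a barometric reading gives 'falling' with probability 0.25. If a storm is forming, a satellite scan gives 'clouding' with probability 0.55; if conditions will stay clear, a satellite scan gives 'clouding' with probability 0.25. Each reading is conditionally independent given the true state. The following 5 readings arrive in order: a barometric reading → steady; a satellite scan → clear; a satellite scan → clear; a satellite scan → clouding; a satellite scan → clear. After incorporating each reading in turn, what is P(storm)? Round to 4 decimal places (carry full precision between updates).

0.0801

After a barometric reading='steady': P(storm) = 0.55·0.2000 / (0.55·0.2000 + 0.75·0.8000) ≈ 0.1549
After a satellite scan='clear': P(storm) = 0.45·0.1549 / (0.45·0.1549 + 0.75·0.8451) ≈ 0.0991
After a satellite scan='clear': P(storm) = 0.45·0.0991 / (0.45·0.0991 + 0.75·0.9009) ≈ 0.0619
After a satellite scan='clouding': P(storm) = 0.55·0.0619 / (0.55·0.0619 + 0.25·0.9381) ≈ 0.1268
After a satellite scan='clear': P(storm) = 0.45·0.1268 / (0.45·0.1268 + 0.75·0.8732) ≈ 0.0801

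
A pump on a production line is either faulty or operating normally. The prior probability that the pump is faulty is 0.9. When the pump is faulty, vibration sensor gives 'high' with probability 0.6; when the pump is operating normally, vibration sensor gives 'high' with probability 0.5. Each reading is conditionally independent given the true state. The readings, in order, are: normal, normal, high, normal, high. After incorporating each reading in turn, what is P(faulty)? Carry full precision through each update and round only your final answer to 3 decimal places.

0.869

After 'normal': P(faulty) = 0.4·0.9000 / (0.4·0.9000 + 0.5·0.1000) ≈ 0.8780
After 'normal': P(faulty) = 0.4·0.8780 / (0.4·0.8780 + 0.5·0.1220) ≈ 0.8521
After 'high': P(faulty) = 0.6·0.8521 / (0.6·0.8521 + 0.5·0.1479) ≈ 0.8736
After 'normal': P(faulty) = 0.4·0.8736 / (0.4·0.8736 + 0.5·0.1264) ≈ 0.8469
After 'high': P(faulty) = 0.6·0.8469 / (0.6·0.8469 + 0.5·0.1531) ≈ 0.8690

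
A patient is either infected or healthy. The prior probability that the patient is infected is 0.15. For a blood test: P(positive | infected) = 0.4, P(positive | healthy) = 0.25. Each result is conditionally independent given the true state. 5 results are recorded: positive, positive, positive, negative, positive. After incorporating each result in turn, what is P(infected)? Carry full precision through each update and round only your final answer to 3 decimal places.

After 'positive': P(infected) = 0.4·0.1500 / (0.4·0.1500 + 0.25·0.8500) ≈ 0.2202
After 'positive': P(infected) = 0.4·0.2202 / (0.4·0.2202 + 0.25·0.7798) ≈ 0.3112
After 'positive': P(infected) = 0.4·0.3112 / (0.4·0.3112 + 0.25·0.6888) ≈ 0.4196
After 'negative': P(infected) = 0.6·0.4196 / (0.6·0.4196 + 0.75·0.5804) ≈ 0.3664
After 'positive': P(infected) = 0.4·0.3664 / (0.4·0.3664 + 0.25·0.6336) ≈ 0.4806

0.481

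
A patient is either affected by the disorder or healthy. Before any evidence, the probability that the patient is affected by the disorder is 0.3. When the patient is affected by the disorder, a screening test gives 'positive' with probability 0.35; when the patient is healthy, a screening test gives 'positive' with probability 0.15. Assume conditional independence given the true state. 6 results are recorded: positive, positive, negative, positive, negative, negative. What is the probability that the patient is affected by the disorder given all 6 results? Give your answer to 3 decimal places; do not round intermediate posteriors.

0.709

After 'positive': P(affected) = 0.35·0.3000 / (0.35·0.3000 + 0.15·0.7000) ≈ 0.5000
After 'positive': P(affected) = 0.35·0.5000 / (0.35·0.5000 + 0.15·0.5000) ≈ 0.7000
After 'negative': P(affected) = 0.65·0.7000 / (0.65·0.7000 + 0.85·0.3000) ≈ 0.6408
After 'positive': P(affected) = 0.35·0.6408 / (0.35·0.6408 + 0.15·0.3592) ≈ 0.8063
After 'negative': P(affected) = 0.65·0.8063 / (0.65·0.8063 + 0.85·0.1937) ≈ 0.7610
After 'negative': P(affected) = 0.65·0.7610 / (0.65·0.7610 + 0.85·0.2390) ≈ 0.7088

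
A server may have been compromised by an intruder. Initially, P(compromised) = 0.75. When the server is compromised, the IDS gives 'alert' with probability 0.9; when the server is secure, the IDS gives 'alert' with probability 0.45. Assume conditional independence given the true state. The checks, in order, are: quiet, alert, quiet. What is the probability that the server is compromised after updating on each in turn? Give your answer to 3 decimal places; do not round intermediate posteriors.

0.166

After 'quiet': P(compromised) = 0.1·0.7500 / (0.1·0.7500 + 0.55·0.2500) ≈ 0.3529
After 'alert': P(compromised) = 0.9·0.3529 / (0.9·0.3529 + 0.45·0.6471) ≈ 0.5217
After 'quiet': P(compromised) = 0.1·0.5217 / (0.1·0.5217 + 0.55·0.4783) ≈ 0.1655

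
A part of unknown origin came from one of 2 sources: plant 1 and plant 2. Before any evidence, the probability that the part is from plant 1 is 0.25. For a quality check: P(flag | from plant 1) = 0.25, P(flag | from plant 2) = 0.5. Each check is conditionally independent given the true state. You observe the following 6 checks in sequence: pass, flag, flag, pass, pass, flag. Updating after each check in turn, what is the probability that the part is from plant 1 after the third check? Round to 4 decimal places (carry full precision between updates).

After 'pass': P(plant 1) = 0.75·0.2500 / (0.75·0.2500 + 0.5·0.7500) ≈ 0.3333
After 'flag': P(plant 1) = 0.25·0.3333 / (0.25·0.3333 + 0.5·0.6667) ≈ 0.2000
After 'flag': P(plant 1) = 0.25·0.2000 / (0.25·0.2000 + 0.5·0.8000) ≈ 0.1111

0.1111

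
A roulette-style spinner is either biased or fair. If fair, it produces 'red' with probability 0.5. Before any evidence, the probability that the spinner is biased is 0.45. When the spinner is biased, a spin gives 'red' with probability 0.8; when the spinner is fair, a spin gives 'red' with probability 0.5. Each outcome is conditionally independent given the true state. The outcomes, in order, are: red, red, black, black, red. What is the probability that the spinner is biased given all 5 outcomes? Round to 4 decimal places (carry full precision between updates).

0.3490

After 'red': P(biased) = 0.8·0.4500 / (0.8·0.4500 + 0.5·0.5500) ≈ 0.5669
After 'red': P(biased) = 0.8·0.5669 / (0.8·0.5669 + 0.5·0.4331) ≈ 0.6769
After 'black': P(biased) = 0.2·0.6769 / (0.2·0.6769 + 0.5·0.3231) ≈ 0.4559
After 'black': P(biased) = 0.2·0.4559 / (0.2·0.4559 + 0.5·0.5441) ≈ 0.2510
After 'red': P(biased) = 0.8·0.2510 / (0.8·0.2510 + 0.5·0.7490) ≈ 0.3490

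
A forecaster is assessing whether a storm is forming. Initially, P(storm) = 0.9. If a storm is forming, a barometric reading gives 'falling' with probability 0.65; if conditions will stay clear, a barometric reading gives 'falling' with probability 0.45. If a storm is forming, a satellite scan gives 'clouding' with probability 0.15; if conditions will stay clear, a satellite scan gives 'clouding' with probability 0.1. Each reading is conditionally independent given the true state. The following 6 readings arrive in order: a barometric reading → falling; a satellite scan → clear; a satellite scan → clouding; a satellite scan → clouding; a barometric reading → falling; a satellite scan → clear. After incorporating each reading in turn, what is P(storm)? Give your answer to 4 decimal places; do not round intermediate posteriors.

0.9742

After a barometric reading='falling': P(storm) = 0.65·0.9000 / (0.65·0.9000 + 0.45·0.1000) ≈ 0.9286
After a satellite scan='clear': P(storm) = 0.85·0.9286 / (0.85·0.9286 + 0.9·0.0714) ≈ 0.9247
After a satellite scan='clouding': P(storm) = 0.15·0.9247 / (0.15·0.9247 + 0.1·0.0753) ≈ 0.9485
After a satellite scan='clouding': P(storm) = 0.15·0.9485 / (0.15·0.9485 + 0.1·0.0515) ≈ 0.9651
After a barometric reading='falling': P(storm) = 0.65·0.9651 / (0.65·0.9651 + 0.45·0.0349) ≈ 0.9756
After a satellite scan='clear': P(storm) = 0.85·0.9756 / (0.85·0.9756 + 0.9·0.0244) ≈ 0.9742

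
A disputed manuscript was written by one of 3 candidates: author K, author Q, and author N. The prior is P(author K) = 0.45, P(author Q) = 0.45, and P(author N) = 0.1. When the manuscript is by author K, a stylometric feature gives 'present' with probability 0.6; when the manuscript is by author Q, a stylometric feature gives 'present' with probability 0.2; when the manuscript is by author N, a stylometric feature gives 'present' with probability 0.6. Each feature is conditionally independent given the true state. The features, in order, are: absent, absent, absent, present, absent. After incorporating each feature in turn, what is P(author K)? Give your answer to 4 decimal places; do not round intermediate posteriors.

After 'absent': normaliser = 0.4·0.4500 + 0.8·0.4500 + 0.4·0.1000; P(author K) ≈ 0.3103, P(author Q) ≈ 0.6207, P(author N) ≈ 0.0690
After 'absent': normaliser = 0.4·0.3103 + 0.8·0.6207 + 0.4·0.0690; P(author K) ≈ 0.1915, P(author Q) ≈ 0.7660, P(author N) ≈ 0.0426
After 'absent': normaliser = 0.4·0.1915 + 0.8·0.7660 + 0.4·0.0426; P(author K) ≈ 0.1084, P(author Q) ≈ 0.8675, P(author N) ≈ 0.0241
After 'present': normaliser = 0.6·0.1084 + 0.2·0.8675 + 0.6·0.0241; P(author K) ≈ 0.2571, P(author Q) ≈ 0.6857, P(author N) ≈ 0.0571
After 'absent': normaliser = 0.4·0.2571 + 0.8·0.6857 + 0.4·0.0571; P(author K) ≈ 0.1525, P(author Q) ≈ 0.8136, P(author N) ≈ 0.0339

0.1525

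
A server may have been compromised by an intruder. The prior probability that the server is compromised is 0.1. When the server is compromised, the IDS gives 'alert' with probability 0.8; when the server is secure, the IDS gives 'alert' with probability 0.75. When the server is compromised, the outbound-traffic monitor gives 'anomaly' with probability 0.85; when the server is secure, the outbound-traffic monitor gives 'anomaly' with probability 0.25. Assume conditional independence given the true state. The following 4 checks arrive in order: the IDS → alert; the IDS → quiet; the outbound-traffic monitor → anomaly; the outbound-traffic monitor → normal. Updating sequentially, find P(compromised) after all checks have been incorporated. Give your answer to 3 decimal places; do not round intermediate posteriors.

After the IDS='alert': P(compromised) = 0.8·0.1000 / (0.8·0.1000 + 0.75·0.9000) ≈ 0.1060
After the IDS='quiet': P(compromised) = 0.2·0.1060 / (0.2·0.1060 + 0.25·0.8940) ≈ 0.0866
After the outbound-traffic monitor='anomaly': P(compromised) = 0.85·0.0866 / (0.85·0.0866 + 0.25·0.9134) ≈ 0.2438
After the outbound-traffic monitor='normal': P(compromised) = 0.15·0.2438 / (0.15·0.2438 + 0.75·0.7562) ≈ 0.0606

0.061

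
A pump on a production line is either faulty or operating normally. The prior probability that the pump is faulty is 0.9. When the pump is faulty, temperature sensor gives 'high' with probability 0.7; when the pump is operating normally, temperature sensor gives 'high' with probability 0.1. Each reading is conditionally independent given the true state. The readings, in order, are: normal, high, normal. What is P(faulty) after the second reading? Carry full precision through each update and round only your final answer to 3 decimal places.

0.955

Each posterior becomes the prior for the next update.
After 'normal': P(faulty) = 0.3·0.9000 / (0.3·0.9000 + 0.9·0.1000) ≈ 0.7500
After 'high': P(faulty) = 0.7·0.7500 / (0.7·0.7500 + 0.1·0.2500) ≈ 0.9545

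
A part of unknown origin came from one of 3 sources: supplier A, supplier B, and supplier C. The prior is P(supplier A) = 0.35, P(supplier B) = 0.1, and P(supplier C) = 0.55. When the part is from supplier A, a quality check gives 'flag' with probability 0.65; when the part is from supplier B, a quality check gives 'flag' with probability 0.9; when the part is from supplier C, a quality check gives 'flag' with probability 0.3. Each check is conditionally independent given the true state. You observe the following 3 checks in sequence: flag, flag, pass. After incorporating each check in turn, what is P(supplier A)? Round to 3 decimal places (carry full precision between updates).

After 'flag': normaliser = 0.65·0.3500 + 0.9·0.1000 + 0.3·0.5500; P(supplier A) ≈ 0.4715, P(supplier B) ≈ 0.1865, P(supplier C) ≈ 0.3420
After 'flag': normaliser = 0.65·0.4715 + 0.9·0.1865 + 0.3·0.3420; P(supplier A) ≈ 0.5312, P(supplier B) ≈ 0.2910, P(supplier C) ≈ 0.1778
After 'pass': normaliser = 0.35·0.5312 + 0.1·0.2910 + 0.7·0.1778; P(supplier A) ≈ 0.5476, P(supplier B) ≈ 0.0857, P(supplier C) ≈ 0.3666

0.548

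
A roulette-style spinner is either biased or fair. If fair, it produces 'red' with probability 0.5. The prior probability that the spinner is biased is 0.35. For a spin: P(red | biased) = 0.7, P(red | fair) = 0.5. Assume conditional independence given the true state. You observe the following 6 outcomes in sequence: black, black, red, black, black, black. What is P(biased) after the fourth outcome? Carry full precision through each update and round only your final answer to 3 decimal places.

Apply Bayes' rule sequentially, carrying P(biased) forward.
After 'black': P(biased) = 0.3·0.3500 / (0.3·0.3500 + 0.5·0.6500) ≈ 0.2442
After 'black': P(biased) = 0.3·0.2442 / (0.3·0.2442 + 0.5·0.7558) ≈ 0.1624
After 'red': P(biased) = 0.7·0.1624 / (0.7·0.1624 + 0.5·0.8376) ≈ 0.2135
After 'black': P(biased) = 0.3·0.2135 / (0.3·0.2135 + 0.5·0.7865) ≈ 0.1400

0.140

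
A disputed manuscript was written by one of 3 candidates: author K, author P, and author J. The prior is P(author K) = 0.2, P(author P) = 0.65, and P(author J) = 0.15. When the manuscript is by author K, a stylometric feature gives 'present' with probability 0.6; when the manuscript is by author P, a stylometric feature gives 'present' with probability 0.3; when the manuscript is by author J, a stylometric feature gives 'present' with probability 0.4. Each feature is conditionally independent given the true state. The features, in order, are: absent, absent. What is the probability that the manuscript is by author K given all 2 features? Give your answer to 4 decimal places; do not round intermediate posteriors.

0.0791

After 'absent': normaliser = 0.4·0.2000 + 0.7·0.6500 + 0.6·0.1500; P(author K) ≈ 0.1280, P(author P) ≈ 0.7280, P(author J) ≈ 0.1440
After 'absent': normaliser = 0.4·0.1280 + 0.7·0.7280 + 0.6·0.1440; P(author K) ≈ 0.0791, P(author P) ≈ 0.7874, P(author J) ≈ 0.1335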